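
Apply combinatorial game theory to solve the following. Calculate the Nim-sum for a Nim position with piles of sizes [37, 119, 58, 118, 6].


We need the XOR (exclusive or) of all pile sizes.
After XOR-ing pile 1 (size 37): 0 XOR 37 = 37
After XOR-ing pile 2 (size 119): 37 XOR 119 = 82
After XOR-ing pile 3 (size 58): 82 XOR 58 = 104
After XOR-ing pile 4 (size 118): 104 XOR 118 = 30
After XOR-ing pile 5 (size 6): 30 XOR 6 = 24
The Nim-value of this position is 24.

24


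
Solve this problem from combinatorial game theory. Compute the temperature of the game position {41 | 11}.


The game is {41 | 11}, a switch {a | b} with numbers a > b.
Cooling {a | b} by t gives {a - t | b + t}, which stops being hot when a - t = b + t, i.e. at t = (a - b)/2. So the temperature of a switch is (a - b)/2.
Temperature = (Left option - Right option) / 2
= (41 - (11)) / 2
= 30 / 2
= 15

15


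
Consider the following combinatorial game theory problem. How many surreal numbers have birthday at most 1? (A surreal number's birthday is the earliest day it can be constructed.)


Day 0: {|} = 0 is born. Count = 1.
Day n: the number of surreal numbers born by day n is 2^(n+1) - 1.
By day 0: 2^1 - 1 = 1
By day 1: 2^2 - 1 = 3
By day 1: 3 surreal numbers.

3


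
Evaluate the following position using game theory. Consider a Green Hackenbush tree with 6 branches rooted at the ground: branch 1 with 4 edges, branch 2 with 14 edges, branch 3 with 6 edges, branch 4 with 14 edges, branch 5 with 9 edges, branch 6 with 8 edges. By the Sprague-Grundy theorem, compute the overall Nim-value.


The tree has 6 branches from the ground vertex.
In Green Hackenbush, the Nim-value of a simple path of length k is k.
Branch 1: length 4, Nim-value = 4
Branch 2: length 14, Nim-value = 14
Branch 3: length 6, Nim-value = 6
Branch 4: length 14, Nim-value = 14
Branch 5: length 9, Nim-value = 9
Branch 6: length 8, Nim-value = 8
Total Nim-value = XOR of all branch values:
0 XOR 4 = 4
4 XOR 14 = 10
10 XOR 6 = 12
12 XOR 14 = 2
2 XOR 9 = 11
11 XOR 8 = 3
Nim-value of the tree = 3

3


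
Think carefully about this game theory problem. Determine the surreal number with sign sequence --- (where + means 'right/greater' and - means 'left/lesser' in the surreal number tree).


Sign expansion: ---
Rule: track bounds (lo, hi), initially (-inf, +inf). On '+', the current value becomes lo and we move to the simplest number in (value, hi): value + 1 if hi = +inf, otherwise the midpoint (value + hi)/2. On '-', the current value becomes hi and we move to value - 1 if lo = -inf, otherwise the midpoint (lo + value)/2.
Start at 0.
Step 1: sign = -, move left. Bounds: (-inf, 0). Value = -1
Step 2: sign = -, move left. Bounds: (-inf, -1). Value = -2
Step 3: sign = -, move left. Bounds: (-inf, -2). Value = -3
The surreal number with sign expansion --- is -3.

-3


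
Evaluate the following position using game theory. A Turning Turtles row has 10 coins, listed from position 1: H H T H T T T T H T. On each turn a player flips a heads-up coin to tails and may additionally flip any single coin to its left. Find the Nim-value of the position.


Coins: H H T H T T T T H T
Key fact: a single head at position k behaves exactly like a Nim heap of size k (turning it to T and optionally flipping a coin at j < k corresponds to moving the heap from k to j, or to 0), and heads combine as a disjunctive sum (two heads at the same place would cancel, matching j XOR j = 0). So the Nim-value is the XOR of the 1-indexed positions of the heads.
Face-up positions (1-indexed): [1, 2, 4, 9]
XOR 0 with 1: 0 XOR 1 = 1
XOR 1 with 2: 1 XOR 2 = 3
XOR 3 with 4: 3 XOR 4 = 7
XOR 7 with 9: 7 XOR 9 = 14
Nim-value = 14

14


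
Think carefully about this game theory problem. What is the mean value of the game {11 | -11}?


Game = {11 | -11}, a switch {a | b} with numbers a > b.
Its thermograph has left wall a - t and right wall b + t, which meet at t = (a - b)/2, where both equal (a + b)/2. So the mast (mean value) is at (a + b)/2.
Mean = (11 + (-11))/2 = 0/2 = 0

0


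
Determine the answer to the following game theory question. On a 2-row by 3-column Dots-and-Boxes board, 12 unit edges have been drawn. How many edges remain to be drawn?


Grid: 2 x 3 boxes, i.e. 3 rows and 4 columns of dots.
Horizontal edges: (rows + 1) * cols = 3 * 3 = 9
Vertical edges: rows * (cols + 1) = 2 * 4 = 8
Total edges: 9 + 8 = 17
Edges drawn: 12
Remaining: 17 - 12 = 5

5


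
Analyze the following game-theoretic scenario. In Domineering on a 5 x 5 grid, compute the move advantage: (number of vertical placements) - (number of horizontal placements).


Board is 5 x 5 (rows x cols).
Left (vertical) placements: (rows-1) * cols = 4 * 5 = 20
Right (horizontal) placements: rows * (cols-1) = 5 * 4 = 20
Advantage = Left - Right = 20 - 20 = 0

0


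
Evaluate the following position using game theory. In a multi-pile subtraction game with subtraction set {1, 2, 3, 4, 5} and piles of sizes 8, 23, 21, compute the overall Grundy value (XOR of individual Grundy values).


Subtraction set: {1, 2, 3, 4, 5}
For this subtraction set, G(n) = n mod 6 (period = max + 1 = 6).
Pile 1 (size 8): G(8) = 8 mod 6 = 2
Pile 2 (size 23): G(23) = 23 mod 6 = 5
Pile 3 (size 21): G(21) = 21 mod 6 = 3
Total Grundy value = XOR of all: 2 XOR 5 XOR 3 = 4

4


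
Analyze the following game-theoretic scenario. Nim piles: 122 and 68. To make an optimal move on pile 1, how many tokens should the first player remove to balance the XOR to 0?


Piles: 122 and 68
Current XOR: 122 XOR 68 = 62 (non-zero, so this is an N-position).
To make the XOR zero, we need to find a move that balances the piles.
For pile 1 (size 122): target = 122 XOR 62 = 68
We reduce pile 1 from 122 to 68.
Tokens removed: 122 - 68 = 54
Verification: 68 XOR 68 = 0

54


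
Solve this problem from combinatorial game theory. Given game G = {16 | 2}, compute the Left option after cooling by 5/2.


Original game: {16 | 2} (a switch {a | b} with a > b).
Cooling by t (for t below the temperature (a - b)/2 = 7) taxes each move by t: {a | b} cooled by t is {a - t | b + t}.
Cooling amount: t = 5/2
Cooled Left option: 16 - 5/2 = 27/2
Cooled Right option: 2 + 5/2 = 9/2
Cooled game: {27/2 | 9/2}
Left option = 27/2

27/2


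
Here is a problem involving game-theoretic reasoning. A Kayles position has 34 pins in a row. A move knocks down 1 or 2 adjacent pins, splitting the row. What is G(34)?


Kayles: a move removes 1 or 2 adjacent pins from a contiguous row.
Removing pins from a row of k leaves two independent rows (a, b) with a + b = k - 1 (one pin) or a + b = k - 2 (two pins); an end removal gives a = 0.
By Sprague-Grundy, G(k) = mex{ G(a) XOR G(b) } over all these splits. G(0) = 0.
G(1): splits (0,0):0^0=0 -> mex({0}) = 1
G(2): splits (0,1):0^1=1 (0,0):0^0=0 -> mex({0, 1}) = 2
G(3): splits (0,2):0^2=2 (1,1):1^1=0 (0,1):0^1=1 -> mex({0, 1, 2}) = 3
G(4): splits (0,3):0^3=3 (1,2):1^2=3 (0,2):0^2=2 (1,1):1^1=0 -> mex({0, 2, 3}) = 1
G(5): splits (0,4):0^1=1 (1,3):1^3=2 (2,2):2^2=0 (0,3):0^3=3 (1,2):1^2=3 -> mex({0, 1, 2, 3}) = 4
G(6) = mex({0, 1, 2, 4}) = 3
G(7) = mex({0, 1, 3, 4, 5}) = 2
G(8) = mex({0, 2, 3, 5, 6}) = 1
G(9) = mex({0, 1, 2, 3, 6, 7}) = 4
G(10) = mex({0, 1, 3, 4, 5, 7}) = 2
G(11) = mex({0, 1, 2, 3, 4, 5}) = 6
G(12) = mex({0, 1, 2, 3, 5, 6, 7}) = 4
G(13) = mex({0, 2, 3, 4, 6, 7}) = 1
G(14) = mex({0, 1, 4, 5, 6, 7}) = 2
G(15) = mex({0, 1, 2, 3, 4, 5, 6}) = 7
G(16) = mex({0, 2, 3, 5, 6, 7}) = 1
G(17) = mex({0, 1, 2, 3, 5, 6, 7}) = 4
G(18) = mex({0, 1, 2, 4, 5, 6}) = 3
G(19) = mex({0, 1, 3, 4, 5, 7}) = 2
G(20) = mex({0, 2, 3, 4, 5, 6, 7}) = 1
G(21) = mex({0, 1, 2, 3, 5, 6, 7}) = 4
G(22) = mex({0, 1, 2, 3, 4, 5, 7}) = 6
G(23) = mex({0, 1, 2, 3, 4, 5, 6}) = 7
G(24) = mex({0, 1, 2, 3, 5, 6, 7}) = 4
G(25) = mex({0, 2, 3, 4, 6, 7}) = 1
G(26) = mex({0, 1, 3, 4, 5, 6, 7}) = 2
G(27) = mex({0, 1, 2, 3, 4, 5, 6, 7}) = 8
G(28) = mex({0, 1, 2, 3, 4, 6, 7, 8}) = 5
G(29) = mex({0, 1, 2, 3, 5, 6, 7, 8, 9}) = 4
G(30) = mex({0, 1, 2, 3, 4, 5, 6, 9, 10}) = 7
G(31) = mex({0, 1, 3, 4, 5, 7, 10, 11}) = 2
G(32) = mex({0, 2, 3, 4, 5, 6, 7, 9, 11}) = 1
G(33) = mex({0, 1, 2, 3, 4, 5, 6, 7, 9, 12}) = 8
G(34) = mex({0, 1, 2, 3, 4, 5, 7, 8, 11, 12}) = 6
Therefore G(34) = 6.

6


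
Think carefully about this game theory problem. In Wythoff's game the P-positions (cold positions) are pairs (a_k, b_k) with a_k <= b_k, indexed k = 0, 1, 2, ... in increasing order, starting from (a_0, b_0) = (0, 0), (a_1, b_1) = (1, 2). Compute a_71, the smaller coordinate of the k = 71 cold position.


By Wythoff's theorem, a_k = floor(k * phi) and b_k = floor(k * phi^2) = a_k + k, where phi = (1 + sqrt(5))/2 is the golden ratio.
phi = (1 + sqrt(5))/2 = 1.618034
k = 71
k * phi = 71 * 1.618034 = 114.880413
a_71 = floor(k * phi) = 114

114


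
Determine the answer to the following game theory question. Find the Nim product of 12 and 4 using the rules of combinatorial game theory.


Nim multiplication is bilinear over XOR: (u XOR v) * w = (u*w) XOR (v*w).
So we split each operand into its bit components and XOR the pairwise Nim products.
12 = 4 + 8 (as XOR of powers of 2).
4 = 4 (as XOR of powers of 2).
Using the standard Nim-product table on single bits:
  2*2 = 3,   2*4 = 8,   2*8 = 12,
  4*4 = 6,   4*8 = 11,  8*8 = 13,
and  1*x = x (identity), k*l = l*k (commutative).
Pairwise Nim products:
  4 * 4 = 6
  8 * 4 = 11
XOR them: 6 XOR 11 = 13.
Result: 12 * 4 = 13 (in Nim).

13


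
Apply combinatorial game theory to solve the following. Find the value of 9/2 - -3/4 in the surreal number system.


x = 9/2, y = -3/4
Converting to common denominator: 4
x = 18/4, y = -3/4
x - y = 9/2 - -3/4 = 21/4

21/4


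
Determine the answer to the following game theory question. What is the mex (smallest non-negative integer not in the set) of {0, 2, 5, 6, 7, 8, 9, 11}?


Set = {0, 2, 5, 6, 7, 8, 9, 11}
0 is in the set.
1 is NOT in the set. This is the mex.
mex = 1

1


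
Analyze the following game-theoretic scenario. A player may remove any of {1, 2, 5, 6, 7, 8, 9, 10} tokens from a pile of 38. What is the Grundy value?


The subtraction set is S = {1, 2, 5, 6, 7, 8, 9, 10}.
G(k) = mex{ G(k - s) : s in S, s <= k }. We compute iteratively: G(0) = 0.
G(1) = mex({0}) = 1
G(2) = mex({0, 1}) = 2
G(3) = mex({1, 2}) = 0
G(4) = mex({0, 2}) = 1
G(5) = mex({0, 1}) = 2
G(6) = mex({0, 1, 2}) = 3
G(7) = mex({0, 1, 2, 3}) = 4
G(8) = mex({0, 1, 2, 3, 4}) = 5
G(9) = mex({0, 1, 2, 4, 5}) = 3
G(10) = mex({0, 1, 2, 3, 5}) = 4
G(11) = mex({0, 1, 2, 3, 4}) = 5
G(12) = mex({0, 1, 2, 3, 4, 5}) = 6
G(13) = mex({0, 1, 2, 3, 4, 5, 6}) = 7
G(14) = mex({1, 2, 3, 4, 5, 6, 7}) = 0
G(15) = mex({0, 2, 3, 4, 5, 7}) = 1
G(16) = mex({0, 1, 3, 4, 5}) = 2
G(17) = mex({1, 2, 3, 4, 5, 6}) = 0
G(18) = mex({0, 2, 3, 4, 5, 6, 7}) = 1
G(19) = mex({0, 1, 3, 4, 5, 6, 7}) = 2
G(20) = mex({0, 1, 2, 4, 5, 6, 7}) = 3
G(21) = mex({0, 1, 2, 3, 5, 6, 7}) = 4
G(22) = mex({0, 1, 2, 3, 4, 6, 7}) = 5
G(23) = mex({0, 1, 2, 4, 5, 7}) = 3
Observe that G(14)..G(23) = 0, 1, 2, 0, 1, 2, 3, 4, 5, 3 repeats G(0)..G(9) = 0, 1, 2, 0, 1, 2, 3, 4, 5, 3.
For k >= max(S) = 10, G(k) is determined by the previous 10 values G(k-10)..G(k-1); a window of 10 consecutive values has recurred shifted by 14, so by induction G(k + 14) = G(k) for all k >= 0: the sequence is periodic from the start with period 14.
One period: G(0..13) = 0, 1, 2, 0, 1, 2, 3, 4, 5, 3, 4, 5, 6, 7.
38 mod 14 = 10, so G(38) = G(10) = 4.

4


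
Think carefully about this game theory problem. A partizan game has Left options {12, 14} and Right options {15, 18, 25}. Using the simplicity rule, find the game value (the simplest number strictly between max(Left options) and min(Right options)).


Left options: {12, 14}, max = 14
Right options: {15, 18, 25}, min = 15
All options are numbers and max(Left) < min(Right), so by the simplicity theorem the value is the simplest (earliest-born) number strictly between 14 and 15.
No integer lies strictly between 14 and 15, so the value is the dyadic rational m/2^k in the interval with the smallest k (then m odd); search k = 1, 2, ...:
Denominator 2: 29/2 lies strictly between 14 and 15 -- found.
The simplest number in the interval is 29/2.
Game value = 29/2

29/2


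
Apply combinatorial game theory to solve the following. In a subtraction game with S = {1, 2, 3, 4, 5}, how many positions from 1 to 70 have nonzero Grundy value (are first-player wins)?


Subtraction set S = {1, 2, 3, 4, 5}, so G(n) = n mod 6.
G(n) = 0 when n is a multiple of 6.
Multiples of 6 in [1, 70]: 11
N-positions (nonzero Grundy) = 70 - 11 = 59

59


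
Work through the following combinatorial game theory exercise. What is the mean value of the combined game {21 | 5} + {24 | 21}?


G1 = {21 | 5}, G2 = {24 | 21}
Each is a switch {a | b} with numbers a > b; its mean value is (a + b)/2, and mean value is additive over game sums: m(G1 + G2) = m(G1) + m(G2).
Mean of G1 = (21 + (5))/2 = 26/2 = 13
Mean of G2 = (24 + (21))/2 = 45/2 = 45/2
Mean of G1 + G2 = 13 + 45/2 = 71/2

71/2


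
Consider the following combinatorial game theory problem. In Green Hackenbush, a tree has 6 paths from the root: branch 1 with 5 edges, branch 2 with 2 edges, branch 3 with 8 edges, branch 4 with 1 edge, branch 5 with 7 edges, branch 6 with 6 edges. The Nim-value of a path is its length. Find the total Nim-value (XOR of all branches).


The tree has 6 branches from the ground vertex.
In Green Hackenbush, the Nim-value of a simple path of length k is k.
Branch 1: length 5, Nim-value = 5
Branch 2: length 2, Nim-value = 2
Branch 3: length 8, Nim-value = 8
Branch 4: length 1, Nim-value = 1
Branch 5: length 7, Nim-value = 7
Branch 6: length 6, Nim-value = 6
Total Nim-value = XOR of all branch values:
0 XOR 5 = 5
5 XOR 2 = 7
7 XOR 8 = 15
15 XOR 1 = 14
14 XOR 7 = 9
9 XOR 6 = 15
Nim-value of the tree = 15

15


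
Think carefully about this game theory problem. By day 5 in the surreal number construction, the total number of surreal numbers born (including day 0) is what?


Day 0: {|} = 0 is born. Count = 1.
Day n: the number of surreal numbers born by day n is 2^(n+1) - 1.
By day 0: 2^1 - 1 = 1
By day 1: 2^2 - 1 = 3
By day 2: 2^3 - 1 = 7
By day 3: 2^4 - 1 = 15
By day 4: 2^5 - 1 = 31
By day 5: 2^6 - 1 = 63
By day 5: 63 surreal numbers.

63


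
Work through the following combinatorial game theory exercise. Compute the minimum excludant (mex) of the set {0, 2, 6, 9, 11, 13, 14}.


Set = {0, 2, 6, 9, 11, 13, 14}
0 is in the set.
1 is NOT in the set. This is the mex.
mex = 1

1


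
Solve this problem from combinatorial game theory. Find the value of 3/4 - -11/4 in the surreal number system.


x = 3/4, y = -11/4
Converting to common denominator: 4
x = 3/4, y = -11/4
x - y = 3/4 - -11/4 = 7/2

7/2


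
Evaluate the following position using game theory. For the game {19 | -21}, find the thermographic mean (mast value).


Game = {19 | -21}, a switch {a | b} with numbers a > b.
Its thermograph has left wall a - t and right wall b + t, which meet at t = (a - b)/2, where both equal (a + b)/2. So the mast (mean value) is at (a + b)/2.
Mean = (19 + (-21))/2 = -2/2 = -1

-1


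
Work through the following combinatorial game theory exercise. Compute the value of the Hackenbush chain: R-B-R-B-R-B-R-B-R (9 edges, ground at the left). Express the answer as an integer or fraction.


Edges (from ground): R-B-R-B-R-B-R-B-R
By Berlekamp's sign-expansion rule, a Blue-Red Hackenbush stalk has the value of the surreal number whose sign sequence is the edge sequence with B -> + and R -> -.
Sign sequence: -+-+-+-+-
Trace the sign expansion in the surreal number tree, starting from 0:
Edge 1: R (sign -) -> bounds (-inf, 0), value = -1
Edge 2: B (sign +) -> bounds (-1, 0), value = -1/2
Edge 3: R (sign -) -> bounds (-1, -1/2), value = -3/4
Edge 4: B (sign +) -> bounds (-3/4, -1/2), value = -5/8
Edge 5: R (sign -) -> bounds (-3/4, -5/8), value = -11/16
Edge 6: B (sign +) -> bounds (-11/16, -5/8), value = -21/32
Edge 7: R (sign -) -> bounds (-11/16, -21/32), value = -43/64
Edge 8: B (sign +) -> bounds (-43/64, -21/32), value = -85/128
Edge 9: R (sign -) -> bounds (-43/64, -85/128), value = -171/256
Game value = -171/256

-171/256


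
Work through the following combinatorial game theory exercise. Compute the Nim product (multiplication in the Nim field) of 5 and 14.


Nim multiplication is bilinear over XOR: (u XOR v) * w = (u*w) XOR (v*w).
So we split each operand into its bit components and XOR the pairwise Nim products.
5 = 1 + 4 (as XOR of powers of 2).
14 = 2 + 4 + 8 (as XOR of powers of 2).
Using the standard Nim-product table on single bits:
  2*2 = 3,   2*4 = 8,   2*8 = 12,
  4*4 = 6,   4*8 = 11,  8*8 = 13,
and  1*x = x (identity), k*l = l*k (commutative).
Pairwise Nim products:
  1 * 2 = 2
  1 * 4 = 4
  1 * 8 = 8
  4 * 2 = 8
  4 * 4 = 6
  4 * 8 = 11
XOR them: 2 XOR 4 XOR 8 XOR 8 XOR 6 XOR 11 = 11.
Result: 5 * 14 = 11 (in Nim).

11


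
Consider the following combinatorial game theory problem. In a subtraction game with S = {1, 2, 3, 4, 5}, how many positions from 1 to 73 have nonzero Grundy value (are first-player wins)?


Subtraction set S = {1, 2, 3, 4, 5}, so G(n) = n mod 6.
G(n) = 0 when n is a multiple of 6.
Multiples of 6 in [1, 73]: 12
N-positions (nonzero Grundy) = 73 - 12 = 61

61


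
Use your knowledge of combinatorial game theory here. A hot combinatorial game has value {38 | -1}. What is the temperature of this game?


The game is {38 | -1}, a switch {a | b} with numbers a > b.
Cooling {a | b} by t gives {a - t | b + t}, which stops being hot when a - t = b + t, i.e. at t = (a - b)/2. So the temperature of a switch is (a - b)/2.
Temperature = (Left option - Right option) / 2
= (38 - (-1)) / 2
= 39 / 2
= 39/2

39/2


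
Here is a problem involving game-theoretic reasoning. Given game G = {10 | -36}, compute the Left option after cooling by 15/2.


Original game: {10 | -36} (a switch {a | b} with a > b).
Cooling by t (for t below the temperature (a - b)/2 = 23) taxes each move by t: {a | b} cooled by t is {a - t | b + t}.
Cooling amount: t = 15/2
Cooled Left option: 10 - 15/2 = 5/2
Cooled Right option: -36 + 15/2 = -57/2
Cooled game: {5/2 | -57/2}
Left option = 5/2

5/2


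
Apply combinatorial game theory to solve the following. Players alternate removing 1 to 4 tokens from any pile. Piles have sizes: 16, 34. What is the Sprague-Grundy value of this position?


Subtraction set: {1, 2, 3, 4}
For this subtraction set, G(n) = n mod 5 (period = max + 1 = 5).
Pile 1 (size 16): G(16) = 16 mod 5 = 1
Pile 2 (size 34): G(34) = 34 mod 5 = 4
Total Grundy value = XOR of all: 1 XOR 4 = 5

5


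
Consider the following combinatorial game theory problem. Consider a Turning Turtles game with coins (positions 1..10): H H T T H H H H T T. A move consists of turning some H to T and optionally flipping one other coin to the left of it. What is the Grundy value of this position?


Coins: H H T T H H H H T T
Key fact: a single head at position k behaves exactly like a Nim heap of size k (turning it to T and optionally flipping a coin at j < k corresponds to moving the heap from k to j, or to 0), and heads combine as a disjunctive sum (two heads at the same place would cancel, matching j XOR j = 0). So the Nim-value is the XOR of the 1-indexed positions of the heads.
Face-up positions (1-indexed): [1, 2, 5, 6, 7, 8]
XOR 0 with 1: 0 XOR 1 = 1
XOR 1 with 2: 1 XOR 2 = 3
XOR 3 with 5: 3 XOR 5 = 6
XOR 6 with 6: 6 XOR 6 = 0
XOR 0 with 7: 0 XOR 7 = 7
XOR 7 with 8: 7 XOR 8 = 15
Nim-value = 15

15


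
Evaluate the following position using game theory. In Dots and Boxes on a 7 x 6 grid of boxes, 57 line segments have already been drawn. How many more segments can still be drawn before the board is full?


Grid: 7 x 6 boxes, i.e. 8 rows and 7 columns of dots.
Horizontal edges: (rows + 1) * cols = 8 * 6 = 48
Vertical edges: rows * (cols + 1) = 7 * 7 = 49
Total edges: 48 + 49 = 97
Edges drawn: 57
Remaining: 97 - 57 = 40

40


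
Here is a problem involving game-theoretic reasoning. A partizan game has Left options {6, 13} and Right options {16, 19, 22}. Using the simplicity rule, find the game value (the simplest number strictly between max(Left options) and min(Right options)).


Left options: {6, 13}, max = 13
Right options: {16, 19, 22}, min = 16
All options are numbers and max(Left) < min(Right), so by the simplicity theorem the value is the simplest (earliest-born) number strictly between 13 and 16.
Integers 14 through 15 all lie strictly between 13 and 16.
Among integers, the simplest (lowest birthday = smallest |n|; 0 is born on day 0, +-n on day n) is 14.
No non-integer in the interval can be simpler: if x is a non-integer in the interval, then floor(x) or ceil(x) also lies in the interval (the interval contains an integer), and both are proper prefixes of x's sign expansion, i.e. born earlier. So the game value is 14.
Game value = 14

14


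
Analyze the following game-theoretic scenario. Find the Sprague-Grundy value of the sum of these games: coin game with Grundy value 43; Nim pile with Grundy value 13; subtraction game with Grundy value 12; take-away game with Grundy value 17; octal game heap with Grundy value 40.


By the Sprague-Grundy theorem, the Grundy value of a sum of games is the XOR of individual Grundy values.
coin game: Grundy value = 43. Running XOR: 0 XOR 43 = 43
Nim pile: Grundy value = 13. Running XOR: 43 XOR 13 = 38
subtraction game: Grundy value = 12. Running XOR: 38 XOR 12 = 42
take-away game: Grundy value = 17. Running XOR: 42 XOR 17 = 59
octal game heap: Grundy value = 40. Running XOR: 59 XOR 40 = 19
The combined Grundy value is 19.

19


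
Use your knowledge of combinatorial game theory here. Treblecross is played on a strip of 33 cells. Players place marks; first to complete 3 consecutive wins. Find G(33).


Treblecross: place X on empty cells; 3-in-a-row wins.
Playing within two cells of an existing X lets the opponent win at once, so sensible play treats the cells i-2..i+2 around each X as dead. The player left with no safe cell loses, so this is a normal-play take-away game on strips of safe cells.
Placing X at cell i (0-indexed) of a strip of k safe cells leaves independent strips of sizes max(0, i-2) and max(0, k-i-3). Hence G(k) = mex{ G(max(0,i-2)) XOR G(max(0,k-i-3)) : 0 <= i < k }, with G(0) = 0.
G(1): splits (0,0):0^0=0 -> mex({0}) = 1
G(2): splits (0,0):0^0=0 -> mex({0}) = 1
G(3): splits (0,0):0^0=0 -> mex({0}) = 1
G(4): splits (0,1):0^1=1 (0,0):0^0=0 -> mex({0, 1}) = 2
G(5): splits (0,2):0^1=1 (0,1):0^1=1 (0,0):0^0=0 -> mex({0, 1}) = 2
G(6) = mex({1}) = 0
G(7) = mex({0, 1, 2}) = 3
G(8) = mex({0, 1, 2}) = 3
G(9) = mex({0, 2}) = 1
G(10) = mex({0, 2, 3}) = 1
G(11) = mex({0, 3}) = 1
G(12) = mex({1, 3}) = 0
G(13) = mex({0, 1, 2, 3}) = 4
G(14) = mex({0, 1, 2}) = 3
G(15) = mex({0, 1, 2}) = 3
G(16) = mex({0, 1, 2, 4}) = 3
G(17) = mex({0, 1, 3, 4}) = 2
G(18) = mex({0, 1, 3, 4}) = 2
G(19) = mex({0, 1, 3, 5}) = 2
G(20) = mex({0, 1, 2, 3, 5}) = 4
G(21) = mex({0, 1, 2, 3, 5}) = 4
G(22) = mex({1, 2, 6}) = 0
G(23) = mex({0, 1, 2, 3, 4, 6}) = 5
G(24) = mex({0, 1, 2, 3, 4}) = 5
G(25) = mex({0, 1, 3, 4, 7}) = 2
G(26) = mex({0, 1, 3, 4, 5, 7}) = 2
G(27) = mex({0, 1, 3, 5}) = 2
G(28) = mex({0, 1, 2, 5}) = 3
G(29) = mex({0, 1, 2, 4, 5, 6}) = 3
G(30) = mex({1, 2, 4, 6}) = 0
G(31) = mex({0, 1, 2, 3, 4, 6}) = 5
G(32) = mex({1, 2, 3, 4, 7}) = 0
G(33) = mex({0, 3, 7}) = 1
Therefore G(33) = 1.

1


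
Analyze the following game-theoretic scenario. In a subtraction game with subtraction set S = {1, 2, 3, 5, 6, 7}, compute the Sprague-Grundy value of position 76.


The subtraction set is S = {1, 2, 3, 5, 6, 7}.
G(k) = mex{ G(k - s) : s in S, s <= k }. We compute iteratively: G(0) = 0.
G(1) = mex({0}) = 1
G(2) = mex({0, 1}) = 2
G(3) = mex({0, 1, 2}) = 3
G(4) = mex({1, 2, 3}) = 0
G(5) = mex({0, 2, 3}) = 1
G(6) = mex({0, 1, 3}) = 2
G(7) = mex({0, 1, 2}) = 3
G(8) = mex({1, 2, 3}) = 0
G(9) = mex({0, 2, 3}) = 1
G(10) = mex({0, 1, 3}) = 2
Observe that G(4)..G(10) = 0, 1, 2, 3, 0, 1, 2 repeats G(0)..G(6) = 0, 1, 2, 3, 0, 1, 2.
For k >= max(S) = 7, G(k) is determined by the previous 7 values G(k-7)..G(k-1); a window of 7 consecutive values has recurred shifted by 4, so by induction G(k + 4) = G(k) for all k >= 0: the sequence is periodic from the start with period 4.
One period: G(0..3) = 0, 1, 2, 3.
76 mod 4 = 0, so G(76) = G(0) = 0.

0


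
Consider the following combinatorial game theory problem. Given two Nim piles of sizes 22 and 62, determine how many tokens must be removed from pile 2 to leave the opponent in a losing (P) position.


Piles: 22 and 62
Current XOR: 22 XOR 62 = 40 (non-zero, so this is an N-position).
To make the XOR zero, we need to find a move that balances the piles.
For pile 2 (size 62): target = 62 XOR 40 = 22
We reduce pile 2 from 62 to 22.
Tokens removed: 62 - 22 = 40
Verification: 22 XOR 22 = 0

40


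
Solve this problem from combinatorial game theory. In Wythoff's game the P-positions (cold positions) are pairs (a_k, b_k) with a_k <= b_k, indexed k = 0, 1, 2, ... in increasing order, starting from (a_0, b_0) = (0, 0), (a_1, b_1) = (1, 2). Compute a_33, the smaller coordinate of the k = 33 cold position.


By Wythoff's theorem, a_k = floor(k * phi) and b_k = floor(k * phi^2) = a_k + k, where phi = (1 + sqrt(5))/2 is the golden ratio.
phi = (1 + sqrt(5))/2 = 1.618034
k = 33
k * phi = 33 * 1.618034 = 53.395122
a_33 = floor(k * phi) = 53

53


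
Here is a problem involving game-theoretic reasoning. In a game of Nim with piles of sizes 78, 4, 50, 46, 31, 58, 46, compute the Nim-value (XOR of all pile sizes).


We need the XOR (exclusive or) of all pile sizes.
After XOR-ing pile 1 (size 78): 0 XOR 78 = 78
After XOR-ing pile 2 (size 4): 78 XOR 4 = 74
After XOR-ing pile 3 (size 50): 74 XOR 50 = 120
After XOR-ing pile 4 (size 46): 120 XOR 46 = 86
After XOR-ing pile 5 (size 31): 86 XOR 31 = 73
After XOR-ing pile 6 (size 58): 73 XOR 58 = 115
After XOR-ing pile 7 (size 46): 115 XOR 46 = 93
The Nim-value of this position is 93.

93


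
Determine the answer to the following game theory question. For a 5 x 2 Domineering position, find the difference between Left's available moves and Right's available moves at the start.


Board is 5 x 2 (rows x cols).
Left (vertical) placements: (rows-1) * cols = 4 * 2 = 8
Right (horizontal) placements: rows * (cols-1) = 5 * 1 = 5
Advantage = Left - Right = 8 - 5 = 3

3


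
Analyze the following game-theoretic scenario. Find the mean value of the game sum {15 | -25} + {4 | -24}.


G1 = {15 | -25}, G2 = {4 | -24}
Each is a switch {a | b} with numbers a > b; its mean value is (a + b)/2, and mean value is additive over game sums: m(G1 + G2) = m(G1) + m(G2).
Mean of G1 = (15 + (-25))/2 = -10/2 = -5
Mean of G2 = (4 + (-24))/2 = -20/2 = -10
Mean of G1 + G2 = -5 + -10 = -15

-15


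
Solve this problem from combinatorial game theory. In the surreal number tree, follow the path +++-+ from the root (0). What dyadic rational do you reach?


Sign expansion: +++-+
Rule: track bounds (lo, hi), initially (-inf, +inf). On '+', the current value becomes lo and we move to the simplest number in (value, hi): value + 1 if hi = +inf, otherwise the midpoint (value + hi)/2. On '-', the current value becomes hi and we move to value - 1 if lo = -inf, otherwise the midpoint (lo + value)/2.
Start at 0.
Step 1: sign = +, move right. Bounds: (0, +inf). Value = 1
Step 2: sign = +, move right. Bounds: (1, +inf). Value = 2
Step 3: sign = +, move right. Bounds: (2, +inf). Value = 3
Step 4: sign = -, move left. Bounds: (2, 3). Value = 5/2
Step 5: sign = +, move right. Bounds: (5/2, 3). Value = 11/4
The surreal number with sign expansion +++-+ is 11/4.

11/4


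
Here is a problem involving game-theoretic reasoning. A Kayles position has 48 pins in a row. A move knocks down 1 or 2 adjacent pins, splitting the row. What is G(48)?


Kayles: a move removes 1 or 2 adjacent pins from a contiguous row.
Removing pins from a row of k leaves two independent rows (a, b) with a + b = k - 1 (one pin) or a + b = k - 2 (two pins); an end removal gives a = 0.
By Sprague-Grundy, G(k) = mex{ G(a) XOR G(b) } over all these splits. G(0) = 0.
G(1): splits (0,0):0^0=0 -> mex({0}) = 1
G(2): splits (0,1):0^1=1 (0,0):0^0=0 -> mex({0, 1}) = 2
G(3): splits (0,2):0^2=2 (1,1):1^1=0 (0,1):0^1=1 -> mex({0, 1, 2}) = 3
G(4): splits (0,3):0^3=3 (1,2):1^2=3 (0,2):0^2=2 (1,1):1^1=0 -> mex({0, 2, 3}) = 1
G(5): splits (0,4):0^1=1 (1,3):1^3=2 (2,2):2^2=0 (0,3):0^3=3 (1,2):1^2=3 -> mex({0, 1, 2, 3}) = 4
G(6) = mex({0, 1, 2, 4}) = 3
G(7) = mex({0, 1, 3, 4, 5}) = 2
G(8) = mex({0, 2, 3, 5, 6}) = 1
G(9) = mex({0, 1, 2, 3, 6, 7}) = 4
G(10) = mex({0, 1, 3, 4, 5, 7}) = 2
G(11) = mex({0, 1, 2, 3, 4, 5}) = 6
G(12) = mex({0, 1, 2, 3, 5, 6, 7}) = 4
G(13) = mex({0, 2, 3, 4, 6, 7}) = 1
G(14) = mex({0, 1, 4, 5, 6, 7}) = 2
G(15) = mex({0, 1, 2, 3, 4, 5, 6}) = 7
G(16) = mex({0, 2, 3, 5, 6, 7}) = 1
G(17) = mex({0, 1, 2, 3, 5, 6, 7}) = 4
G(18) = mex({0, 1, 2, 4, 5, 6}) = 3
G(19) = mex({0, 1, 3, 4, 5, 7}) = 2
G(20) = mex({0, 2, 3, 4, 5, 6, 7}) = 1
G(21) = mex({0, 1, 2, 3, 5, 6, 7}) = 4
G(22) = mex({0, 1, 2, 3, 4, 5, 7}) = 6
G(23) = mex({0, 1, 2, 3, 4, 5, 6}) = 7
G(24) = mex({0, 1, 2, 3, 5, 6, 7}) = 4
G(25) = mex({0, 2, 3, 4, 6, 7}) = 1
G(26) = mex({0, 1, 3, 4, 5, 6, 7}) = 2
G(27) = mex({0, 1, 2, 3, 4, 5, 6, 7}) = 8
G(28) = mex({0, 1, 2, 3, 4, 6, 7, 8}) = 5
G(29) = mex({0, 1, 2, 3, 5, 6, 7, 8, 9}) = 4
G(30) = mex({0, 1, 2, 3, 4, 5, 6, 9, 10}) = 7
G(31) = mex({0, 1, 3, 4, 5, 7, 10, 11}) = 2
G(32) = mex({0, 2, 3, 4, 5, 6, 7, 9, 11}) = 1
G(33) = mex({0, 1, 2, 3, 4, 5, 6, 7, 9, 12}) = 8
G(34) = mex({0, 1, 2, 3, 4, 5, 7, 8, 11, 12}) = 6
G(35) = mex({0, 1, 2, 3, 4, 5, 6, 8, 9, 10, 11}) = 7
G(36) = mex({0, 1, 2, 3, 5, 6, 7, 9, 10}) = 4
G(37) = mex({0, 2, 3, 4, 6, 7, 9, 10, 11, 12}) = 1
G(38) = mex({0, 1, 3, 4, 5, 6, 7, 9, 10, 11, 12}) = 2
G(39) = mex({0, 1, 2, 4, 5, 6, 7, 9, 10, 12, 14}) = 3
G(40) = mex({0, 2, 3, 4, 6, 7, 11, 12, 14}) = 1
G(41) = mex({0, 1, 2, 3, 5, 6, 7, 9, 10, 11, 12}) = 4
G(42) = mex({0, 1, 2, 3, 4, 5, 6, 9, 10}) = 7
G(43) = mex({0, 1, 3, 4, 5, 7, 9, 10, 12, 15}) = 2
G(44) = mex({0, 2, 3, 4, 5, 6, 7, 9, 10, 12, 15}) = 1
G(45) = mex({0, 1, 2, 3, 4, 5, 6, 7, 9, 10, 12, 14}) = 8
G(46) = mex({0, 1, 3, 4, 5, 7, 8, 11, 12, 14}) = 2
G(47) = mex({0, 1, 2, 3, 4, 5, 6, 8, 9, 10, 11, 12}) = 7
G(48) = mex({0, 1, 2, 3, 5, 6, 7, 9, 10}) = 4
Therefore G(48) = 4.

4


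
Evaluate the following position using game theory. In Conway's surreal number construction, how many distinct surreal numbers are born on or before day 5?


Day 0: {|} = 0 is born. Count = 1.
Day n: the number of surreal numbers born by day n is 2^(n+1) - 1.
By day 0: 2^1 - 1 = 1
By day 1: 2^2 - 1 = 3
By day 2: 2^3 - 1 = 7
By day 3: 2^4 - 1 = 15
By day 4: 2^5 - 1 = 31
By day 5: 2^6 - 1 = 63
By day 5: 63 surreal numbers.

63


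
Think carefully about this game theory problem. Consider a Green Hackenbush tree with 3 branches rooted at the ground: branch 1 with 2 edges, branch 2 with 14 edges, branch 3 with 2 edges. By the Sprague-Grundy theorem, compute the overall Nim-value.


The tree has 3 branches from the ground vertex.
In Green Hackenbush, the Nim-value of a simple path of length k is k.
Branch 1: length 2, Nim-value = 2
Branch 2: length 14, Nim-value = 14
Branch 3: length 2, Nim-value = 2
Total Nim-value = XOR of all branch values:
0 XOR 2 = 2
2 XOR 14 = 12
12 XOR 2 = 14
Nim-value of the tree = 14

14


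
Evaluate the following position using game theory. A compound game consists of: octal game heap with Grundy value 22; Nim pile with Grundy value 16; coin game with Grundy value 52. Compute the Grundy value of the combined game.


By the Sprague-Grundy theorem, the Grundy value of a sum of games is the XOR of individual Grundy values.
octal game heap: Grundy value = 22. Running XOR: 0 XOR 22 = 22
Nim pile: Grundy value = 16. Running XOR: 22 XOR 16 = 6
coin game: Grundy value = 52. Running XOR: 6 XOR 52 = 50
The combined Grundy value is 50.

50


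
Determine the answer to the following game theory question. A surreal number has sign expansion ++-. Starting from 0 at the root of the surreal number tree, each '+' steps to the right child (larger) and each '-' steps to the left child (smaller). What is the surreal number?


Sign expansion: ++-
Rule: track bounds (lo, hi), initially (-inf, +inf). On '+', the current value becomes lo and we move to the simplest number in (value, hi): value + 1 if hi = +inf, otherwise the midpoint (value + hi)/2. On '-', the current value becomes hi and we move to value - 1 if lo = -inf, otherwise the midpoint (lo + value)/2.
Start at 0.
Step 1: sign = +, move right. Bounds: (0, +inf). Value = 1
Step 2: sign = +, move right. Bounds: (1, +inf). Value = 2
Step 3: sign = -, move left. Bounds: (1, 2). Value = 3/2
The surreal number with sign expansion ++- is 3/2.

3/2


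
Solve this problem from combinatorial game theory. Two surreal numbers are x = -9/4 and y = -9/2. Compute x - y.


x = -9/4, y = -9/2
Converting to common denominator: 4
x = -9/4, y = -18/4
x - y = -9/4 - -9/2 = 9/4

9/4


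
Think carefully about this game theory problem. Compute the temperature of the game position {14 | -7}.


The game is {14 | -7}, a switch {a | b} with numbers a > b.
Cooling {a | b} by t gives {a - t | b + t}, which stops being hot when a - t = b + t, i.e. at t = (a - b)/2. So the temperature of a switch is (a - b)/2.
Temperature = (Left option - Right option) / 2
= (14 - (-7)) / 2
= 21 / 2
= 21/2

21/2


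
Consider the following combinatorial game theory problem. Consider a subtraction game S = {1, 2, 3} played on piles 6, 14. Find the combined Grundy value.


Subtraction set: {1, 2, 3}
For this subtraction set, G(n) = n mod 4 (period = max + 1 = 4).
Pile 1 (size 6): G(6) = 6 mod 4 = 2
Pile 2 (size 14): G(14) = 14 mod 4 = 2
Total Grundy value = XOR of all: 2 XOR 2 = 0

0


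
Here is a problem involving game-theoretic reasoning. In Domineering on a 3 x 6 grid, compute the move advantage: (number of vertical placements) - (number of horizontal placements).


Board is 3 x 6 (rows x cols).
Left (vertical) placements: (rows-1) * cols = 2 * 6 = 12
Right (horizontal) placements: rows * (cols-1) = 3 * 5 = 15
Advantage = Left - Right = 12 - 15 = -3

-3


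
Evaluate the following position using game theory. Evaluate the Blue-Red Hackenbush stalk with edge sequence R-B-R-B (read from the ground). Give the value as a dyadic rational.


Edges (from ground): R-B-R-B
By Berlekamp's sign-expansion rule, a Blue-Red Hackenbush stalk has the value of the surreal number whose sign sequence is the edge sequence with B -> + and R -> -.
Sign sequence: -+-+
Trace the sign expansion in the surreal number tree, starting from 0:
Edge 1: R (sign -) -> bounds (-inf, 0), value = -1
Edge 2: B (sign +) -> bounds (-1, 0), value = -1/2
Edge 3: R (sign -) -> bounds (-1, -1/2), value = -3/4
Edge 4: B (sign +) -> bounds (-3/4, -1/2), value = -5/8
Game value = -5/8

-5/8


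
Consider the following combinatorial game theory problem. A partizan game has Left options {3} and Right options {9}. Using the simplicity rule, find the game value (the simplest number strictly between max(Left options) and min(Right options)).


Left options: {3}, max = 3
Right options: {9}, min = 9
All options are numbers and max(Left) < min(Right), so by the simplicity theorem the value is the simplest (earliest-born) number strictly between 3 and 9.
Integers 4 through 8 all lie strictly between 3 and 9.
Among integers, the simplest (lowest birthday = smallest |n|; 0 is born on day 0, +-n on day n) is 4.
No non-integer in the interval can be simpler: if x is a non-integer in the interval, then floor(x) or ceil(x) also lies in the interval (the interval contains an integer), and both are proper prefixes of x's sign expansion, i.e. born earlier. So the game value is 4.
Game value = 4

4


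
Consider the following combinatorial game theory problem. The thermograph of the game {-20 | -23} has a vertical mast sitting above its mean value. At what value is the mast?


Game = {-20 | -23}, a switch {a | b} with numbers a > b.
Its thermograph has left wall a - t and right wall b + t, which meet at t = (a - b)/2, where both equal (a + b)/2. So the mast (mean value) is at (a + b)/2.
Mean = (-20 + (-23))/2 = -43/2 = -43/2

-43/2


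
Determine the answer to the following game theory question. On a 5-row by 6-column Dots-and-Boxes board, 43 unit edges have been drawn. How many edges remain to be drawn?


Grid: 5 x 6 boxes, i.e. 6 rows and 7 columns of dots.
Horizontal edges: (rows + 1) * cols = 6 * 6 = 36
Vertical edges: rows * (cols + 1) = 5 * 7 = 35
Total edges: 36 + 35 = 71
Edges drawn: 43
Remaining: 71 - 43 = 28

28


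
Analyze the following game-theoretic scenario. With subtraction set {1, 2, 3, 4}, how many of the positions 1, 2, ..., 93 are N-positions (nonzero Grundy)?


Subtraction set S = {1, 2, 3, 4}, so G(n) = n mod 5.
G(n) = 0 when n is a multiple of 5.
Multiples of 5 in [1, 93]: 18
N-positions (nonzero Grundy) = 93 - 18 = 75

75


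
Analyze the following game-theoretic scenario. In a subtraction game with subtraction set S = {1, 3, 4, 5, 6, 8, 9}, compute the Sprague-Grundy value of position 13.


The subtraction set is S = {1, 3, 4, 5, 6, 8, 9}.
G(k) = mex{ G(k - s) : s in S, s <= k }. We compute iteratively: G(0) = 0.
G(1) = mex({0}) = 1
G(2) = mex({1}) = 0
G(3) = mex({0}) = 1
G(4) = mex({0, 1}) = 2
G(5) = mex({0, 1, 2}) = 3
G(6) = mex({0, 1, 3}) = 2
G(7) = mex({0, 1, 2}) = 3
G(8) = mex({0, 1, 2, 3}) = 4
G(9) = mex({0, 1, 2, 3, 4}) = 5
G(10) = mex({0, 1, 2, 3, 5}) = 4
G(11) = mex({0, 1, 2, 3, 4}) = 5
G(12) = mex({1, 2, 3, 4, 5}) = 0
G(13) = mex({0, 2, 3, 4, 5}) = 1
Therefore G(13) = 1.

1


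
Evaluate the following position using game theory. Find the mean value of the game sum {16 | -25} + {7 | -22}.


G1 = {16 | -25}, G2 = {7 | -22}
Each is a switch {a | b} with numbers a > b; its mean value is (a + b)/2, and mean value is additive over game sums: m(G1 + G2) = m(G1) + m(G2).
Mean of G1 = (16 + (-25))/2 = -9/2 = -9/2
Mean of G2 = (7 + (-22))/2 = -15/2 = -15/2
Mean of G1 + G2 = -9/2 + -15/2 = -12

-12


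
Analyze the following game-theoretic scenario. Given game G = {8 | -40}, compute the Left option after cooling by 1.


Original game: {8 | -40} (a switch {a | b} with a > b).
Cooling by t (for t below the temperature (a - b)/2 = 24) taxes each move by t: {a | b} cooled by t is {a - t | b + t}.
Cooling amount: t = 1
Cooled Left option: 8 - 1 = 7
Cooled Right option: -40 + 1 = -39
Cooled game: {7 | -39}
Left option = 7

7


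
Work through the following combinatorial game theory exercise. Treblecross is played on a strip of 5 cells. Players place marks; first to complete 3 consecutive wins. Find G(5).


Treblecross: place X on empty cells; 3-in-a-row wins.
Playing within two cells of an existing X lets the opponent win at once, so sensible play treats the cells i-2..i+2 around each X as dead. The player left with no safe cell loses, so this is a normal-play take-away game on strips of safe cells.
Placing X at cell i (0-indexed) of a strip of k safe cells leaves independent strips of sizes max(0, i-2) and max(0, k-i-3). Hence G(k) = mex{ G(max(0,i-2)) XOR G(max(0,k-i-3)) : 0 <= i < k }, with G(0) = 0.
G(1): splits (0,0):0^0=0 -> mex({0}) = 1
G(2): splits (0,0):0^0=0 -> mex({0}) = 1
G(3): splits (0,0):0^0=0 -> mex({0}) = 1
G(4): splits (0,1):0^1=1 (0,0):0^0=0 -> mex({0, 1}) = 2
G(5): splits (0,2):0^1=1 (0,1):0^1=1 (0,0):0^0=0 -> mex({0, 1}) = 2
Therefore G(5) = 2.

2


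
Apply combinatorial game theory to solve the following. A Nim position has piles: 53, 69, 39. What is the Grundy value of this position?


We need the XOR (exclusive or) of all pile sizes.
After XOR-ing pile 1 (size 53): 0 XOR 53 = 53
After XOR-ing pile 2 (size 69): 53 XOR 69 = 112
After XOR-ing pile 3 (size 39): 112 XOR 39 = 87
The Nim-value of this position is 87.

87


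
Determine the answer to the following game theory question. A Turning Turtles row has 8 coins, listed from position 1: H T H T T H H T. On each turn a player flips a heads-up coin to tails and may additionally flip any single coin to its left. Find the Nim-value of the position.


Coins: H T H T T H H T
Key fact: a single head at position k behaves exactly like a Nim heap of size k (turning it to T and optionally flipping a coin at j < k corresponds to moving the heap from k to j, or to 0), and heads combine as a disjunctive sum (two heads at the same place would cancel, matching j XOR j = 0). So the Nim-value is the XOR of the 1-indexed positions of the heads.
Face-up positions (1-indexed): [1, 3, 6, 7]
XOR 0 with 1: 0 XOR 1 = 1
XOR 1 with 3: 1 XOR 3 = 2
XOR 2 with 6: 2 XOR 6 = 4
XOR 4 with 7: 4 XOR 7 = 3
Nim-value = 3

3
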